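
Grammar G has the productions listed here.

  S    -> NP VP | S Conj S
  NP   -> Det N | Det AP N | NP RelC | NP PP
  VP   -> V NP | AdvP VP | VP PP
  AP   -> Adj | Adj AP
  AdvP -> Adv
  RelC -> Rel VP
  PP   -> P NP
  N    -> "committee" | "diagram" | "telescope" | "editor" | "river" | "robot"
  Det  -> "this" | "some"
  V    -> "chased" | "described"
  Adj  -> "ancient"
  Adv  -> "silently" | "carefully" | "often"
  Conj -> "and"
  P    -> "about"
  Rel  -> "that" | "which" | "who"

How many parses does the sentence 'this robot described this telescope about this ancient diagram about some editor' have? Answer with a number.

5

Two of the 5 distinct bracketings:
[S [NP [Det this] [N robot]] [VP [V described] [NP [NP [Det this] [N telescope]] [PP [P about] [NP [NP [Det this] [AP [Adj ancient]] [N diagram]] [PP [P about] [NP [Det some] [N editor]]]]]]]]
[S [NP [Det this] [N robot]] [VP [V described] [NP [NP [NP [Det this] [N telescope]] [PP [P about] [NP [Det this] [AP [Adj ancient]] [N diagram]]]] [PP [P about] [NP [Det some] [N editor]]]]]]
The trees differ in how a recursive rule is bracketed over the same span.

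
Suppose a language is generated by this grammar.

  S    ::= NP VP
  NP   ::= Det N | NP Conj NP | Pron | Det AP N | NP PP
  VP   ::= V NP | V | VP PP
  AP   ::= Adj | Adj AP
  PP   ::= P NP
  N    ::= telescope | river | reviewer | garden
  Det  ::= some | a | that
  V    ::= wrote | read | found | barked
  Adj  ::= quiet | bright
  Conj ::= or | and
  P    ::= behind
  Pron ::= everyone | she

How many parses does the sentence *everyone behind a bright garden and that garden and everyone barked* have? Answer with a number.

5

Two of the 5 distinct bracketings:
[S [NP [NP [NP [Pron everyone]] [PP [P behind] [NP [Det a] [AP [Adj bright]] [N garden]]]] [Conj and] [NP [NP [Det that] [N garden]] [Conj and] [NP [Pron everyone]]]] [VP [V barked]]]
[S [NP [NP [NP [NP [Pron everyone]] [PP [P behind] [NP [Det a] [AP [Adj bright]] [N garden]]]] [Conj and] [NP [Det that] [N garden]]] [Conj and] [NP [Pron everyone]]] [VP [V barked]]]
The trees differ in how a recursive rule is bracketed over the same span.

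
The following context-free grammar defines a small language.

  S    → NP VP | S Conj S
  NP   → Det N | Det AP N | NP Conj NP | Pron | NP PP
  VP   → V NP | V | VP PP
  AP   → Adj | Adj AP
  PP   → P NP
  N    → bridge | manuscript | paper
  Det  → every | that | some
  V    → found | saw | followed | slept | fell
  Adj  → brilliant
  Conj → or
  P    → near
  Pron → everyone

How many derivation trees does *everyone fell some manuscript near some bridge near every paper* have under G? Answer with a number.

Two of the 5 distinct bracketings:
[S [NP [Pron everyone]] [VP [V fell] [NP [NP [Det some] [N manuscript]] [PP [P near] [NP [NP [Det some] [N bridge]] [PP [P near] [NP [Det every] [N paper]]]]]]]]
[S [NP [Pron everyone]] [VP [V fell] [NP [NP [NP [Det some] [N manuscript]] [PP [P near] [NP [Det some] [N bridge]]]] [PP [P near] [NP [Det every] [N paper]]]]]]
The trees differ in how a recursive rule is bracketed over the same span.

5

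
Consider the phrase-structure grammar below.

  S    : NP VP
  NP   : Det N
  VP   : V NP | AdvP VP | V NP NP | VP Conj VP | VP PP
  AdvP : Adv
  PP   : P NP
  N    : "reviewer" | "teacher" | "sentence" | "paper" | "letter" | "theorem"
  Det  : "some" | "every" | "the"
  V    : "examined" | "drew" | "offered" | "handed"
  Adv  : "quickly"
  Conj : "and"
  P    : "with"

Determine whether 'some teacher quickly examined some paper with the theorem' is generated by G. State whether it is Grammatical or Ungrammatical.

Grammatical

S
  NP
    Det: some
    N: teacher
  VP
    AdvP
      Adv: quickly
    VP
      VP
        V: examined
        NP
          Det: some
          N: paper
      PP
        P: with
        NP
          Det: the
          N: theorem
Each bracket corresponds to one application of a listed rule, so the string is derivable from S.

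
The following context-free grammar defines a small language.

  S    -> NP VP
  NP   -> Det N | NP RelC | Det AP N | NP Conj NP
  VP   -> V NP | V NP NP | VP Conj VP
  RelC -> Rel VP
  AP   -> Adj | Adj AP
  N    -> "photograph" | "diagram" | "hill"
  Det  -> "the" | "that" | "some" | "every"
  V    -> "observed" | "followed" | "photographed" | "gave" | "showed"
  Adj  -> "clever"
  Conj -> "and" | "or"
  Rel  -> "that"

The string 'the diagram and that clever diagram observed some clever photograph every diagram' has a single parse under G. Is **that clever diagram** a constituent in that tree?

Yes

[S [NP [NP [Det the] [N diagram]] [Conj and] [NP [Det that] [AP [Adj clever]] [N diagram]]] [VP [V observed] [NP [Det some] [AP [Adj clever]] [N photograph]] [NP [Det every] [N diagram]]]]
The words 'that clever diagram' are exhaustively dominated by a single NP node (built by NP → Det AP N), so they form a constituent.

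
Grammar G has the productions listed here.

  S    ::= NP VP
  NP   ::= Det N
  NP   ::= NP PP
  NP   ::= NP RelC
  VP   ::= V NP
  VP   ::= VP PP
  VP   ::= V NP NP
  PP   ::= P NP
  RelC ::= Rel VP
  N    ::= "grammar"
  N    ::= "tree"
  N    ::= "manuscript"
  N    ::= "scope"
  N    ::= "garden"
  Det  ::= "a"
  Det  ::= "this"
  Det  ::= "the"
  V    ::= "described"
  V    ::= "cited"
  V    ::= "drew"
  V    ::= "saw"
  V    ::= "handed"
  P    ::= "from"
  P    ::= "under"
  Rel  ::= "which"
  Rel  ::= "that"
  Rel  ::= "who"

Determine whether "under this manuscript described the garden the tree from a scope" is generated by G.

Ungrammatical

For S → NP VP, no prefix of the string parses as an NP.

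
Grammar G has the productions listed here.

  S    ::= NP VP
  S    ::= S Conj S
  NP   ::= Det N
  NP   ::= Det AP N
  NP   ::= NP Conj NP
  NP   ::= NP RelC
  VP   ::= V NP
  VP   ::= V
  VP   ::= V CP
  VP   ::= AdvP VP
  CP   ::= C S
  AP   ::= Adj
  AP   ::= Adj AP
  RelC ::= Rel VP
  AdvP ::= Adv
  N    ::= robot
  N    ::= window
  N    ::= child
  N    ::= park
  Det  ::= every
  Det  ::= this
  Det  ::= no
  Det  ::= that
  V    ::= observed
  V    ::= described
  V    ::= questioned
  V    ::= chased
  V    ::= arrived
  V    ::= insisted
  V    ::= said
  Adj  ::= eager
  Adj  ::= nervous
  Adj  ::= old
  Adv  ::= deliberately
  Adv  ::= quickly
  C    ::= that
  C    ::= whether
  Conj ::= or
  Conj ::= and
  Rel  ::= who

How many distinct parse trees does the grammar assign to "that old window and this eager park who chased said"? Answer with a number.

2

The two bracketings:
[S [NP [NP [Det that] [AP [Adj old]] [N window]] [Conj and] [NP [NP [Det this] [AP [Adj eager]] [N park]] [RelC [Rel who] [VP [V chased]]]]] [VP [V said]]]
[S [NP [NP [NP [Det that] [AP [Adj old]] [N window]] [Conj and] [NP [Det this] [AP [Adj eager]] [N park]]] [RelC [Rel who] [VP [V chased]]]] [VP [V said]]]
The trees differ in how a recursive rule is bracketed over the same span.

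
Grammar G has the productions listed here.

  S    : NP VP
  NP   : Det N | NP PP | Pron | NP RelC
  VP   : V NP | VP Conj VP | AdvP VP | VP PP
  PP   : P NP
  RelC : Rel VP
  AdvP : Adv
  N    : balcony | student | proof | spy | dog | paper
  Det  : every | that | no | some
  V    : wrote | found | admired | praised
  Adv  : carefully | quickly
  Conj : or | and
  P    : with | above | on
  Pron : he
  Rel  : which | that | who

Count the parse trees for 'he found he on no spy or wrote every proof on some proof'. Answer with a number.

Two of the 6 distinct bracketings:
[S [NP [Pron he]] [VP [VP [V found] [NP [NP [Pron he]] [PP [P on] [NP [Det no] [N spy]]]]] [Conj or] [VP [V wrote] [NP [NP [Det every] [N proof]] [PP [P on] [NP [Det some] [N proof]]]]]]]
[S [NP [Pron he]] [VP [VP [V found] [NP [NP [Pron he]] [PP [P on] [NP [Det no] [N spy]]]]] [Conj or] [VP [VP [V wrote] [NP [Det every] [N proof]]] [PP [P on] [NP [Det some] [N proof]]]]]]
The difference turns on whether VP → VP PP is used at the relevant span, versus an alternative expansion of VP.

6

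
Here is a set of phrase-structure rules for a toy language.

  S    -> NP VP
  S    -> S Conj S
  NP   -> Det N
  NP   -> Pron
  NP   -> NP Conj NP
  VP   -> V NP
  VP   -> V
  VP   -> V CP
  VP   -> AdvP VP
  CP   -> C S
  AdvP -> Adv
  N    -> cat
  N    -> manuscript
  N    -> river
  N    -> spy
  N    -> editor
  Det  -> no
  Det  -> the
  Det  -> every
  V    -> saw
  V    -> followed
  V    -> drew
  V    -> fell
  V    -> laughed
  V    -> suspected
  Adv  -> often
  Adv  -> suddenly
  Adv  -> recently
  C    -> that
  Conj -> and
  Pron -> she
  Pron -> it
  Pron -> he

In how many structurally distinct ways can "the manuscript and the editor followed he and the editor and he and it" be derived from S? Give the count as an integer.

Two of the 5 distinct bracketings:
[S [NP [NP [Det the] [N manuscript]] [Conj and] [NP [Det the] [N editor]]] [VP [V followed] [NP [NP [Pron he]] [Conj and] [NP [NP [Det the] [N editor]] [Conj and] [NP [NP [Pron he]] [Conj and] [NP [Pron it]]]]]]]
[S [NP [NP [Det the] [N manuscript]] [Conj and] [NP [Det the] [N editor]]] [VP [V followed] [NP [NP [Pron he]] [Conj and] [NP [NP [NP [Det the] [N editor]] [Conj and] [NP [Pron he]]] [Conj and] [NP [Pron it]]]]]]
The trees differ in how a recursive rule is bracketed over the same span.

5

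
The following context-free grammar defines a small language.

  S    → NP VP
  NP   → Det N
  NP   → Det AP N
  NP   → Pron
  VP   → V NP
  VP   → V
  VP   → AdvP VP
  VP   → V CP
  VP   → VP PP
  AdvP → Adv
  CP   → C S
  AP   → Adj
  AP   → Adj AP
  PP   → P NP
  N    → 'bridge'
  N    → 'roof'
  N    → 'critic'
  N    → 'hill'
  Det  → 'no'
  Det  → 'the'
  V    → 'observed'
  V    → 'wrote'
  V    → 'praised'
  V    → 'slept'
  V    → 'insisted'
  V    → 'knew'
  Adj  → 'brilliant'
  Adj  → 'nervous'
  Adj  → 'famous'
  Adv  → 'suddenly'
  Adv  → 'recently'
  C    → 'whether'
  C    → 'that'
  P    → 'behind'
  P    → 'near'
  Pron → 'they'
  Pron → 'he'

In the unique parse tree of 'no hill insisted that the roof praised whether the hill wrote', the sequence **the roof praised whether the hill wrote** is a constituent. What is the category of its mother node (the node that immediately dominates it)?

S
  NP
    Det: no
    N: hill
  VP
    V: insisted
    CP
      C: that
      S
        NP
          Det: the
          N: roof
        VP
          V: praised
          CP
            C: whether
            S
              NP
                Det: the
                N: hill
              VP
                V: wrote
The span 'the roof praised whether the hill wrote' is the S node built by S → NP VP.
Its mother is the CP built by CP → C S.

CP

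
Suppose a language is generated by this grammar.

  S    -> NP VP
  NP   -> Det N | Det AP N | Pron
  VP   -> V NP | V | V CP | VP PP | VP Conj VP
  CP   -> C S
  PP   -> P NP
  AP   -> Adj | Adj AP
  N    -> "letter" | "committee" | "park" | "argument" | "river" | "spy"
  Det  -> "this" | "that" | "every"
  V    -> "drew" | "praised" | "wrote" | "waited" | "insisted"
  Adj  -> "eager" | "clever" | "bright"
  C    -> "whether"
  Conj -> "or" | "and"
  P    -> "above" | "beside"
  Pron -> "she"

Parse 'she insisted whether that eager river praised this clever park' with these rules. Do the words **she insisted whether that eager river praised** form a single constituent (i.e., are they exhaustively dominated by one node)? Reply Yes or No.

[S [NP [Pron she]] [VP [V insisted] [CP [C whether] [S [NP [Det that] [AP [Adj eager]] [N river]] [VP [V praised] [NP [Det this] [AP [Adj clever]] [N park]]]]]]]
The smallest constituent containing 'she insisted whether that eager river praised' is the S spanning 'she insisted whether that eager river praised this clever park'; no single node in the tree dominates exactly the given words.

No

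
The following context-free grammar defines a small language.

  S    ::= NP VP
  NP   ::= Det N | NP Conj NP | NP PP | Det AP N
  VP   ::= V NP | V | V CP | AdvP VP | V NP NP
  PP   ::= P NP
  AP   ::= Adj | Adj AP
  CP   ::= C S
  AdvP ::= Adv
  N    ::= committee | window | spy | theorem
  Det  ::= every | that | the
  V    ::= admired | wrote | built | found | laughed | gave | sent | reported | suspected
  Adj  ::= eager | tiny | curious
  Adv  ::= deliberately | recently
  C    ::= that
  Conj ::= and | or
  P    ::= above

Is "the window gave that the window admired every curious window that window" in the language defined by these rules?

Grammatical

S
  NP
    Det: the
    N: window
  VP
    V: gave
    CP
      C: that
      S
        NP
          Det: the
          N: window
        VP
          V: admired
          NP
            Det: every
            AP
              Adj: curious
            N: window
          NP
            Det: that
            N: window
Each bracket corresponds to one application of a listed rule, so the string is derivable from S.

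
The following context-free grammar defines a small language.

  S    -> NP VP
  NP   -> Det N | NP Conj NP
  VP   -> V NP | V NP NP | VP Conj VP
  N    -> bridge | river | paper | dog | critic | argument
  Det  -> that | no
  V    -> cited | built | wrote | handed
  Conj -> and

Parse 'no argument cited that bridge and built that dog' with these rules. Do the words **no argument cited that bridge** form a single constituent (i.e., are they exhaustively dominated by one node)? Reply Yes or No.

[S [NP [Det no] [N argument]] [VP [VP [V cited] [NP [Det that] [N bridge]]] [Conj and] [VP [V built] [NP [Det that] [N dog]]]]]
The smallest constituent containing 'no argument cited that bridge' is the S spanning 'no argument cited that bridge and built that dog'; no single node in the tree dominates exactly the given words.

No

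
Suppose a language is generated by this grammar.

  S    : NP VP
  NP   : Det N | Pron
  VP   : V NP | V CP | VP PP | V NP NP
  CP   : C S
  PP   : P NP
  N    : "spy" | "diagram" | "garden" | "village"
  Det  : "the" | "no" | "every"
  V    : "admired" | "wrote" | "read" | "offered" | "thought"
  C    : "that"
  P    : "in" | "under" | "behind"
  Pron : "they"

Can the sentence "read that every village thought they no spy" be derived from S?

For S → NP VP, no prefix of the string parses as an NP.

Ungrammatical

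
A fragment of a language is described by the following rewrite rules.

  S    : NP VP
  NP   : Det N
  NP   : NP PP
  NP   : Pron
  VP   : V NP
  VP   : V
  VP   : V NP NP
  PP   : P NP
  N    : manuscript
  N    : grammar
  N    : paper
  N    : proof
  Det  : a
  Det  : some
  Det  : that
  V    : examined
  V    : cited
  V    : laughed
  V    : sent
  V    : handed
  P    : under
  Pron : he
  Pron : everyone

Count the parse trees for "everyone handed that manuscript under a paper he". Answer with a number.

[S [NP [Pron everyone]] [VP [V handed] [NP [NP [Det that] [N manuscript]] [PP [P under] [NP [Det a] [N paper]]]] [NP [Pron he]]]]
No rule offers an alternative attachment or grouping for any span, so this is the only derivation.

1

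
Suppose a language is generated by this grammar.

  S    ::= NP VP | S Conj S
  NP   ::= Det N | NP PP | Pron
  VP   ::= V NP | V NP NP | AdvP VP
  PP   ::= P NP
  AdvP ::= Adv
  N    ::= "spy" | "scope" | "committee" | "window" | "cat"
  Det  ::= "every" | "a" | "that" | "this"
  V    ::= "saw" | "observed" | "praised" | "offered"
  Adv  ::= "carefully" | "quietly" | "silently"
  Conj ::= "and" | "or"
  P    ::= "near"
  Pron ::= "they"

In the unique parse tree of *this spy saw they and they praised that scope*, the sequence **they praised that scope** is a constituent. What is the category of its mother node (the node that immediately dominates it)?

S

S
  S
    NP
      Det: this
      N: spy
    VP
      V: saw
      NP
        Pron: they
  Conj: and
  S
    NP
      Pron: they
    VP
      V: praised
      NP
        Det: that
        N: scope
The span 'they praised that scope' is the S node built by S → NP VP.
Its mother is the S built by S → S Conj S.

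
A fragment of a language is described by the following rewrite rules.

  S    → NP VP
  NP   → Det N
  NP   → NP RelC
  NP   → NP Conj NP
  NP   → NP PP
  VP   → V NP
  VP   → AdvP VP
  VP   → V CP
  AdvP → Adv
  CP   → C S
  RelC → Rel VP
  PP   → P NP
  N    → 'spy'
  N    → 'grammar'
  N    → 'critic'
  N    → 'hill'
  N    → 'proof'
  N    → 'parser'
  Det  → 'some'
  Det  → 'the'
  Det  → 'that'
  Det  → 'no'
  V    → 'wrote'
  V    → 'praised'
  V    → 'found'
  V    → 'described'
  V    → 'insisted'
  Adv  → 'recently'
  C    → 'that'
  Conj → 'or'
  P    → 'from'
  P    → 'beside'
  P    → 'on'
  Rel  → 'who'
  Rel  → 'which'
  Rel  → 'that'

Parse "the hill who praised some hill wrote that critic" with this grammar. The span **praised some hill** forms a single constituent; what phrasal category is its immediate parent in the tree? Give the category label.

RelC

[S [NP [NP [Det the] [N hill]] [RelC [Rel who] [VP [V praised] [NP [Det some] [N hill]]]]] [VP [V wrote] [NP [Det that] [N critic]]]]
The span 'praised some hill' is the VP node built by VP → V NP.
Its mother is the RelC built by RelC → Rel VP.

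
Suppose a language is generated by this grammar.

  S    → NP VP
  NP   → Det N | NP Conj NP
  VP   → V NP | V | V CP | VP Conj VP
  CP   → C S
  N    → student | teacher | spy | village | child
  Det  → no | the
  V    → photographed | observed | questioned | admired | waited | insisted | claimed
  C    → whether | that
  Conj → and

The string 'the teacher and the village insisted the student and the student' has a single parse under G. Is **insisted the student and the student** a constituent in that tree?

Yes

[S [NP [NP [Det the] [N teacher]] [Conj and] [NP [Det the] [N village]]] [VP [V insisted] [NP [NP [Det the] [N student]] [Conj and] [NP [Det the] [N student]]]]]
The words 'insisted the student and the student' are exhaustively dominated by a single VP node (built by VP → V NP), so they form a constituent.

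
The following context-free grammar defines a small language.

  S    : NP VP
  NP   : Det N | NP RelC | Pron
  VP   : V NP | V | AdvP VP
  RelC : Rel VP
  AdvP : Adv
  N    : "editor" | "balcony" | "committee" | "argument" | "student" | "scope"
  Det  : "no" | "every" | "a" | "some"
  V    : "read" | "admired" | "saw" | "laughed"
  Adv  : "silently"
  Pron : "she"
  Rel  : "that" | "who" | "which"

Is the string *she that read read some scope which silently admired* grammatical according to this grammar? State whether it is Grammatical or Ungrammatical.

Grammatical

S
  NP
    NP
      Pron: she
    RelC
      Rel: that
      VP
        V: read
  VP
    V: read
    NP
      NP
        Det: some
        N: scope
      RelC
        Rel: which
        VP
          AdvP
            Adv: silently
          VP
            V: admired
The bracketing above is licensed at every node by one of the given productions, with S at the root.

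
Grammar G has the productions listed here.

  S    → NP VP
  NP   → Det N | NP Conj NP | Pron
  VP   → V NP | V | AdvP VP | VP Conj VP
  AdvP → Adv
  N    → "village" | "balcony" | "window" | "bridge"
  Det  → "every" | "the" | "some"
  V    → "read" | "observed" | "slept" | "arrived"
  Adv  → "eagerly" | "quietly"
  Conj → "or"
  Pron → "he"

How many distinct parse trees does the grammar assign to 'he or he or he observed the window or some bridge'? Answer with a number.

The two bracketings:
[S [NP [NP [Pron he]] [Conj or] [NP [NP [Pron he]] [Conj or] [NP [Pron he]]]] [VP [V observed] [NP [NP [Det the] [N window]] [Conj or] [NP [Det some] [N bridge]]]]]
[S [NP [NP [NP [Pron he]] [Conj or] [NP [Pron he]]] [Conj or] [NP [Pron he]]] [VP [V observed] [NP [NP [Det the] [N window]] [Conj or] [NP [Det some] [N bridge]]]]]
The trees differ in how a recursive rule is bracketed over the same span.

2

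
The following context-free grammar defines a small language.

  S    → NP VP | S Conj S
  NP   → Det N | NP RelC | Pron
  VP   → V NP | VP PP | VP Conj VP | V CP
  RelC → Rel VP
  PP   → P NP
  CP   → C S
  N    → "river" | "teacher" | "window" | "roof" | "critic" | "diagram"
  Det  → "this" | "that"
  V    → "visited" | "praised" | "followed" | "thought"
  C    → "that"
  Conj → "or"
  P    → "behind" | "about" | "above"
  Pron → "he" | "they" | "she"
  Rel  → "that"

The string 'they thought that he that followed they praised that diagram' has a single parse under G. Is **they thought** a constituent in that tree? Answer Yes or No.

[S [NP [Pron they]] [VP [V thought] [CP [C that] [S [NP [NP [Pron he]] [RelC [Rel that] [VP [V followed] [NP [Pron they]]]]] [VP [V praised] [NP [Det that] [N diagram]]]]]]]
The smallest constituent containing 'they thought' is the S spanning 'they thought that he that followed they praised that diagram'; no single node in the tree dominates exactly the given words.

No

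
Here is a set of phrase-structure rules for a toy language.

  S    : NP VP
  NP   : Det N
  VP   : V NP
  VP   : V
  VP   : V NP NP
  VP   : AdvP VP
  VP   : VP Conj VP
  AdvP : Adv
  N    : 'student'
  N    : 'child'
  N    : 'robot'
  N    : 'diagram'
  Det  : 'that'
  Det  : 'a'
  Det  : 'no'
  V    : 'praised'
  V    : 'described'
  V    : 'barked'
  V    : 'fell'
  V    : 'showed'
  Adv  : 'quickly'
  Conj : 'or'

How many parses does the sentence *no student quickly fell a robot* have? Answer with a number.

1

[S [NP [Det no] [N student]] [VP [AdvP [Adv quickly]] [VP [V fell] [NP [Det a] [N robot]]]]]
No rule offers an alternative attachment or grouping for any span, so this is the only derivation.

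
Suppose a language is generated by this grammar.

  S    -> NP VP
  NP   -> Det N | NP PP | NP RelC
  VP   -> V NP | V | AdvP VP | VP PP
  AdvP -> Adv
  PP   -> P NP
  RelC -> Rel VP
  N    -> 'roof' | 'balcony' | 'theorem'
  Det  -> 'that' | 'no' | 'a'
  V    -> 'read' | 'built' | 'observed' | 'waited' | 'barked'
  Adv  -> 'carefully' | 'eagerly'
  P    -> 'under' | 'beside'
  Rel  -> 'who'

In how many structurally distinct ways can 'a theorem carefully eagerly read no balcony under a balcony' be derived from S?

4

Two of the 4 distinct bracketings:
[S [NP [Det a] [N theorem]] [VP [AdvP [Adv carefully]] [VP [AdvP [Adv eagerly]] [VP [V read] [NP [NP [Det no] [N balcony]] [PP [P under] [NP [Det a] [N balcony]]]]]]]]
[S [NP [Det a] [N theorem]] [VP [AdvP [Adv carefully]] [VP [AdvP [Adv eagerly]] [VP [VP [V read] [NP [Det no] [N balcony]]] [PP [P under] [NP [Det a] [N balcony]]]]]]]
The difference turns on whether NP → NP PP is used at the relevant span, versus an alternative expansion of NP.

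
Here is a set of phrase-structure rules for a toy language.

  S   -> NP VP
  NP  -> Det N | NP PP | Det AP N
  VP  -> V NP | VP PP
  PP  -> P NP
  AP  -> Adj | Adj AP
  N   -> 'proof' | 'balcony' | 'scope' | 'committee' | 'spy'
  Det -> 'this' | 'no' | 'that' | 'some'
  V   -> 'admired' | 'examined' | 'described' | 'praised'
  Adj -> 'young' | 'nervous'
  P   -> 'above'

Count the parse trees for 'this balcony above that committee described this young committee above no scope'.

2

The two bracketings:
[S [NP [NP [Det this] [N balcony]] [PP [P above] [NP [Det that] [N committee]]]] [VP [V described] [NP [NP [Det this] [AP [Adj young]] [N committee]] [PP [P above] [NP [Det no] [N scope]]]]]]
[S [NP [NP [Det this] [N balcony]] [PP [P above] [NP [Det that] [N committee]]]] [VP [VP [V described] [NP [Det this] [AP [Adj young]] [N committee]]] [PP [P above] [NP [Det no] [N scope]]]]]
The difference turns on whether VP → VP PP is used at the relevant span, versus an alternative expansion of VP.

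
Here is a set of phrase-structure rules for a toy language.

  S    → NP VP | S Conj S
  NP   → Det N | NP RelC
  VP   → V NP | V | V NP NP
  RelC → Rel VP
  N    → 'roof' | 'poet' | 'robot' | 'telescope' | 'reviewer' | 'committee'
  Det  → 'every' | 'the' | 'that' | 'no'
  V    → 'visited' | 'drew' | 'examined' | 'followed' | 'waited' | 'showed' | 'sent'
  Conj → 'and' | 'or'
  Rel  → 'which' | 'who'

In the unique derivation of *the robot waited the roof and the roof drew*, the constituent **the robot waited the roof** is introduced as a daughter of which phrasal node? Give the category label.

S

S
  S
    NP
      Det: the
      N: robot
    VP
      V: waited
      NP
        Det: the
        N: roof
  Conj: and
  S
    NP
      Det: the
      N: roof
    VP
      V: drew
The span 'the robot waited the roof' is the S node built by S → NP VP.
Its mother is the S built by S → S Conj S.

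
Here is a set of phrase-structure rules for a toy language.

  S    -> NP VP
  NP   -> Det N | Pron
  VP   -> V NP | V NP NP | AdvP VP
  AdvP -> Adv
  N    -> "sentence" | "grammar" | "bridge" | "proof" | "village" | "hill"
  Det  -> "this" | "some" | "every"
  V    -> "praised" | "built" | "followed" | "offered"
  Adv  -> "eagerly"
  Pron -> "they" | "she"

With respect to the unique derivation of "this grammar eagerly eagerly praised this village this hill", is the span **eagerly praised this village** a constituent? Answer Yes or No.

[S [NP [Det this] [N grammar]] [VP [AdvP [Adv eagerly]] [VP [AdvP [Adv eagerly]] [VP [V praised] [NP [Det this] [N village]] [NP [Det this] [N hill]]]]]]
The smallest constituent containing 'eagerly praised this village' is the VP spanning 'eagerly praised this village this hill'; no single node in the tree dominates exactly the given words.

No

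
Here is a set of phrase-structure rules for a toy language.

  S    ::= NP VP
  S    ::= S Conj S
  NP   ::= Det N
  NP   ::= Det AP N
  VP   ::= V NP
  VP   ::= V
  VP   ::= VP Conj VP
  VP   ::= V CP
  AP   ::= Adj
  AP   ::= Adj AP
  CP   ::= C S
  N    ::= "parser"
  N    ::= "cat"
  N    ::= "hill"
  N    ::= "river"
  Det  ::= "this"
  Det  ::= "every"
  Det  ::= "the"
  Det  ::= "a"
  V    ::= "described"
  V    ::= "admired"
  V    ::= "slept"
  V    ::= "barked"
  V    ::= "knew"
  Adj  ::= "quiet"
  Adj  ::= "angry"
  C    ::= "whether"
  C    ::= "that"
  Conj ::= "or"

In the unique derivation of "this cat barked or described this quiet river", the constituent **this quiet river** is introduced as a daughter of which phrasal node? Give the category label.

S
  NP
    Det: this
    N: cat
  VP
    VP
      V: barked
    Conj: or
    VP
      V: described
      NP
        Det: this
        AP
          Adj: quiet
        N: river
The span 'this quiet river' is the NP node built by NP → Det AP N.
Its mother is the VP built by VP → V NP.

VP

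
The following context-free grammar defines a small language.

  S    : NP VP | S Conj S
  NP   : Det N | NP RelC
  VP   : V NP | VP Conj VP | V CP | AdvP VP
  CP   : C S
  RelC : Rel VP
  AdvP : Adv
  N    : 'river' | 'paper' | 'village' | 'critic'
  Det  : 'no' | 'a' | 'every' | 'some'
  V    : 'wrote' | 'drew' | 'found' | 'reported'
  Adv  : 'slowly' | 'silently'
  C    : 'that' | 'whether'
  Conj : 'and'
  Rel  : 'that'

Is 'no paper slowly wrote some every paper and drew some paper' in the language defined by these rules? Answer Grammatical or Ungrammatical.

Ungrammatical

A Det word can never sit immediately before a Det word in any string this grammar generates, so the substring 'some every' rules out a derivation.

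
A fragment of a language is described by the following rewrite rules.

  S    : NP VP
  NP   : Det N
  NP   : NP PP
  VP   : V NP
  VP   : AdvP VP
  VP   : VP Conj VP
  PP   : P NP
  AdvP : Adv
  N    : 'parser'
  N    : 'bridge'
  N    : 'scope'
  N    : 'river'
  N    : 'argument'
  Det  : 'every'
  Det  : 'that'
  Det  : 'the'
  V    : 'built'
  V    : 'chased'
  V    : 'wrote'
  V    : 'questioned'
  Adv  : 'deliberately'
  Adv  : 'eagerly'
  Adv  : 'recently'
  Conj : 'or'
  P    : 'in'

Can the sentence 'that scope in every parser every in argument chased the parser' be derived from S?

An N word can never sit immediately before a Det word in any string this grammar generates, so the substring 'parser every' rules out a derivation.

Ungrammatical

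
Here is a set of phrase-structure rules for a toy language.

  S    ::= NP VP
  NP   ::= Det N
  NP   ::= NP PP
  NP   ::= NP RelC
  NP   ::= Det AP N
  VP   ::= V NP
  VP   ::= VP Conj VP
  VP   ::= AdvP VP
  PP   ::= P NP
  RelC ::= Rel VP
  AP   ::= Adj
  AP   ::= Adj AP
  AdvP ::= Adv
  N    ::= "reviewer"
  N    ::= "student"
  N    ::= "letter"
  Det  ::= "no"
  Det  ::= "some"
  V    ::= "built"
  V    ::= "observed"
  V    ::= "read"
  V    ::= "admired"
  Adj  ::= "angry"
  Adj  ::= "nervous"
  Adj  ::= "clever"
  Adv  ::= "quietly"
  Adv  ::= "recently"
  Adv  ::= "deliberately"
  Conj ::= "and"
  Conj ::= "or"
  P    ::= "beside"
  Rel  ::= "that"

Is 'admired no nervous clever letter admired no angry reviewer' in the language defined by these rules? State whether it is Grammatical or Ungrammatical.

For S → NP VP, no prefix of the string parses as an NP.

Ungrammatical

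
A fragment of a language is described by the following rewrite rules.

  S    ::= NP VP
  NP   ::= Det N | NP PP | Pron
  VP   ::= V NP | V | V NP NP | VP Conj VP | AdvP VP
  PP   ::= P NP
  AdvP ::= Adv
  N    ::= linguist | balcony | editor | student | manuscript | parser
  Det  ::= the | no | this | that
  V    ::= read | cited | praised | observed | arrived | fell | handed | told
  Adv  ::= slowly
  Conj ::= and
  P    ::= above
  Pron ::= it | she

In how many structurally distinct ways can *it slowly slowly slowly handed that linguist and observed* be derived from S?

4

Two of the 4 distinct bracketings:
[S [NP [Pron it]] [VP [VP [AdvP [Adv slowly]] [VP [AdvP [Adv slowly]] [VP [AdvP [Adv slowly]] [VP [V handed] [NP [Det that] [N linguist]]]]]] [Conj and] [VP [V observed]]]]
[S [NP [Pron it]] [VP [AdvP [Adv slowly]] [VP [VP [AdvP [Adv slowly]] [VP [AdvP [Adv slowly]] [VP [V handed] [NP [Det that] [N linguist]]]]] [Conj and] [VP [V observed]]]]]
The trees differ in how a recursive rule is bracketed over the same span.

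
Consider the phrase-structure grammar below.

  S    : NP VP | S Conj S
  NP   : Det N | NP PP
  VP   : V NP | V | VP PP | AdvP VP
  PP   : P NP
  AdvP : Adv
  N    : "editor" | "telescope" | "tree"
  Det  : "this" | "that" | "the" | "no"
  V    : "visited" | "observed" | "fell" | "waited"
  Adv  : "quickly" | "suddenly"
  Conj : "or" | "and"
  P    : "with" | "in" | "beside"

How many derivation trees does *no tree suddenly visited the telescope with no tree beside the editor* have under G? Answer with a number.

Two of the 9 distinct bracketings:
[S [NP [Det no] [N tree]] [VP [VP [AdvP [Adv suddenly]] [VP [V visited] [NP [Det the] [N telescope]]]] [PP [P with] [NP [NP [Det no] [N tree]] [PP [P beside] [NP [Det the] [N editor]]]]]]]
[S [NP [Det no] [N tree]] [VP [VP [VP [AdvP [Adv suddenly]] [VP [V visited] [NP [Det the] [N telescope]]]] [PP [P with] [NP [Det no] [N tree]]]] [PP [P beside] [NP [Det the] [N editor]]]]]
The difference turns on whether NP → NP PP is used at the relevant span, versus an alternative expansion of NP.

9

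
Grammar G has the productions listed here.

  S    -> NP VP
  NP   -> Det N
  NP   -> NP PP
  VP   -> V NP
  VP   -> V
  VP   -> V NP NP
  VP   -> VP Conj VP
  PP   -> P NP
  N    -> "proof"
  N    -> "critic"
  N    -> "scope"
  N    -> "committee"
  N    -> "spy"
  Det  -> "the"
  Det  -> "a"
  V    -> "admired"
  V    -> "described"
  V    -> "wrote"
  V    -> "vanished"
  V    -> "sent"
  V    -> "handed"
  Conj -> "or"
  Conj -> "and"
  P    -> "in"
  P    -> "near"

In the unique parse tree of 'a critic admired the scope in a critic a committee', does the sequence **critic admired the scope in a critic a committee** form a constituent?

[S [NP [Det a] [N critic]] [VP [V admired] [NP [NP [Det the] [N scope]] [PP [P in] [NP [Det a] [N critic]]]] [NP [Det a] [N committee]]]]
The smallest constituent containing 'critic admired the scope in a critic a committee' is the S spanning 'a critic admired the scope in a critic a committee'; no single node in the tree dominates exactly the given words.

No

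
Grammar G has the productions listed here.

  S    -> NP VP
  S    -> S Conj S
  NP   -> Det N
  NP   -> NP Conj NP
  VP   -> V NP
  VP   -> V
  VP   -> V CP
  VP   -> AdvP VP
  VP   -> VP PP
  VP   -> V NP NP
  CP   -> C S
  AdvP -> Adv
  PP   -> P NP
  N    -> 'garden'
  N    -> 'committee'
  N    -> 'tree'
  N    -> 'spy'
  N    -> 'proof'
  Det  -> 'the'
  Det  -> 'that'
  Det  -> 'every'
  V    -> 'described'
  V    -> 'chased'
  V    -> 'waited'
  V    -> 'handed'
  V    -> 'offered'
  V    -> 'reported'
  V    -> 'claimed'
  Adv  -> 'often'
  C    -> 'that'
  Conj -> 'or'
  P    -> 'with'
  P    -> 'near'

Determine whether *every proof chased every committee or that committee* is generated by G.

S
  NP
    Det: every
    N: proof
  VP
    V: chased
    NP
      NP
        Det: every
        N: committee
      Conj: or
      NP
        Det: that
        N: committee
Each bracket corresponds to one application of a listed rule, so the string is derivable from S.

Grammatical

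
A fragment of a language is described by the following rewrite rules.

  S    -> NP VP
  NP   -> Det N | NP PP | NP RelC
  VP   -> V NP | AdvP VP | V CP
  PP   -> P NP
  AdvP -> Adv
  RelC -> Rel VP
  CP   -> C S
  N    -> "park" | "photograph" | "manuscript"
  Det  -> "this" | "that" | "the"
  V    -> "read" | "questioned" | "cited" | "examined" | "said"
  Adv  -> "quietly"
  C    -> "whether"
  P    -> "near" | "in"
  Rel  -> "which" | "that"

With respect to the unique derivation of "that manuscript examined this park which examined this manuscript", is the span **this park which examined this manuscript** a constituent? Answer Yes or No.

Yes

[S [NP [Det that] [N manuscript]] [VP [V examined] [NP [NP [Det this] [N park]] [RelC [Rel which] [VP [V examined] [NP [Det this] [N manuscript]]]]]]]
The words 'this park which examined this manuscript' are exhaustively dominated by a single NP node (built by NP → NP RelC), so they form a constituent.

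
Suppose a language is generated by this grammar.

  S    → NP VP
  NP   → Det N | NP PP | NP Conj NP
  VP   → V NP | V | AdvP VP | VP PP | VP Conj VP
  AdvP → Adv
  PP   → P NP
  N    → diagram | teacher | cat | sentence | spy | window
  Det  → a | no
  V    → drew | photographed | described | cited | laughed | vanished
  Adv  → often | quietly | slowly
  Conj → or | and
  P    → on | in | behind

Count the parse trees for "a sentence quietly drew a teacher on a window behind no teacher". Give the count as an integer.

Two of the 9 distinct bracketings:
[S [NP [Det a] [N sentence]] [VP [AdvP [Adv quietly]] [VP [V drew] [NP [NP [Det a] [N teacher]] [PP [P on] [NP [NP [Det a] [N window]] [PP [P behind] [NP [Det no] [N teacher]]]]]]]]]
[S [NP [Det a] [N sentence]] [VP [AdvP [Adv quietly]] [VP [V drew] [NP [NP [NP [Det a] [N teacher]] [PP [P on] [NP [Det a] [N window]]]] [PP [P behind] [NP [Det no] [N teacher]]]]]]]
The trees differ in how a recursive rule is bracketed over the same span.

9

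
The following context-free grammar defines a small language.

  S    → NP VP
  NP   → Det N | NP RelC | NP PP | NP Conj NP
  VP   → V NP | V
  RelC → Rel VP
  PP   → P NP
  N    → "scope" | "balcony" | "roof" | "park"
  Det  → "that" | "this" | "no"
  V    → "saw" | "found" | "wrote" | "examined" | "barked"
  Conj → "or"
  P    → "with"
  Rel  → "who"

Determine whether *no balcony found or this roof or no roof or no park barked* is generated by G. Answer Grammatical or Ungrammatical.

Ungrammatical

For S → NP VP, the only prefix that parses as NP is 'no balcony', but the remainder 'found or this roof or no roof or no park barked' is not a VP under these rules.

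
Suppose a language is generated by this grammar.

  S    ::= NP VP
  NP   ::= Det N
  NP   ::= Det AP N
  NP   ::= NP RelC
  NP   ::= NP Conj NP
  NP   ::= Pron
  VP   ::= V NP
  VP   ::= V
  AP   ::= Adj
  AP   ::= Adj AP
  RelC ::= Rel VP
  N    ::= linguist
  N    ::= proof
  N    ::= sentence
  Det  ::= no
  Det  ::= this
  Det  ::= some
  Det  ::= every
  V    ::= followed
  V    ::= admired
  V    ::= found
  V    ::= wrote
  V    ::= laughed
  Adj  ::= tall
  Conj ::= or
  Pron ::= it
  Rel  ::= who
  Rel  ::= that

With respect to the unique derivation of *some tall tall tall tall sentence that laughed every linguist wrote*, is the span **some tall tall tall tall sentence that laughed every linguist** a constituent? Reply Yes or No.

Yes

[S [NP [NP [Det some] [AP [Adj tall] [AP [Adj tall] [AP [Adj tall] [AP [Adj tall]]]]] [N sentence]] [RelC [Rel that] [VP [V laughed] [NP [Det every] [N linguist]]]]] [VP [V wrote]]]
The words 'some tall tall tall tall sentence that laughed every linguist' are exhaustively dominated by a single NP node (built by NP → NP RelC), so they form a constituent.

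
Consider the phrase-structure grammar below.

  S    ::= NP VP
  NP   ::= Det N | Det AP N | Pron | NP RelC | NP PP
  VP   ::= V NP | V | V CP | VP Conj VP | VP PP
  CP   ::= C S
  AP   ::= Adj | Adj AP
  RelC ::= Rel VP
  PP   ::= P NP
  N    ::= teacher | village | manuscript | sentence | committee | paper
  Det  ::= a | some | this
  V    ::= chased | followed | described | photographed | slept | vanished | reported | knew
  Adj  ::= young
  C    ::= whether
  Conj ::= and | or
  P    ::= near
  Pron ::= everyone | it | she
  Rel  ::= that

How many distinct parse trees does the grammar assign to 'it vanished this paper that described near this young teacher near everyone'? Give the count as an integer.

9

Two of the 9 distinct bracketings:
[S [NP [Pron it]] [VP [V vanished] [NP [NP [Det this] [N paper]] [RelC [Rel that] [VP [VP [V described]] [PP [P near] [NP [NP [Det this] [AP [Adj young]] [N teacher]] [PP [P near] [NP [Pron everyone]]]]]]]]]]
[S [NP [Pron it]] [VP [V vanished] [NP [NP [Det this] [N paper]] [RelC [Rel that] [VP [VP [VP [V described]] [PP [P near] [NP [Det this] [AP [Adj young]] [N teacher]]]] [PP [P near] [NP [Pron everyone]]]]]]]]
The difference turns on whether NP → NP PP is used at the relevant span, versus an alternative expansion of NP.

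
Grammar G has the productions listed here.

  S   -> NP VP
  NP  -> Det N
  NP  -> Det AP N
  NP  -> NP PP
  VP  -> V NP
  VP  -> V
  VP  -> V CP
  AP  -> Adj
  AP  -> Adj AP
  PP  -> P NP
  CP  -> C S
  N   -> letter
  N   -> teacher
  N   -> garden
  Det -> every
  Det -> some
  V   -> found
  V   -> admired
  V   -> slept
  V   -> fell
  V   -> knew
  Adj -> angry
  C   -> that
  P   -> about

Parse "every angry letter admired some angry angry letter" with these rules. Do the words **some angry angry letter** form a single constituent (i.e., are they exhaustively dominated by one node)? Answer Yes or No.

[S [NP [Det every] [AP [Adj angry]] [N letter]] [VP [V admired] [NP [Det some] [AP [Adj angry] [AP [Adj angry]]] [N letter]]]]
The words 'some angry angry letter' are exhaustively dominated by a single NP node (built by NP → Det AP N), so they form a constituent.

Yes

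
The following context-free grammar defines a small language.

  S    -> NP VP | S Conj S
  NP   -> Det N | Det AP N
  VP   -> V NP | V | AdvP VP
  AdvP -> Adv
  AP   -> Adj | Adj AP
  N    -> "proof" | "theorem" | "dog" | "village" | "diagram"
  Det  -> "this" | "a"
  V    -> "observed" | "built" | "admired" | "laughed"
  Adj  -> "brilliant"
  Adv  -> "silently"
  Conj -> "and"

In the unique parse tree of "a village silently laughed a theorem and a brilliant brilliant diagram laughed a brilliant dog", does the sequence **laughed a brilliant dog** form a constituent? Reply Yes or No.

[S [S [NP [Det a] [N village]] [VP [AdvP [Adv silently]] [VP [V laughed] [NP [Det a] [N theorem]]]]] [Conj and] [S [NP [Det a] [AP [Adj brilliant] [AP [Adj brilliant]]] [N diagram]] [VP [V laughed] [NP [Det a] [AP [Adj brilliant]] [N dog]]]]]
The words 'laughed a brilliant dog' are exhaustively dominated by a single VP node (built by VP → V NP), so they form a constituent.

Yes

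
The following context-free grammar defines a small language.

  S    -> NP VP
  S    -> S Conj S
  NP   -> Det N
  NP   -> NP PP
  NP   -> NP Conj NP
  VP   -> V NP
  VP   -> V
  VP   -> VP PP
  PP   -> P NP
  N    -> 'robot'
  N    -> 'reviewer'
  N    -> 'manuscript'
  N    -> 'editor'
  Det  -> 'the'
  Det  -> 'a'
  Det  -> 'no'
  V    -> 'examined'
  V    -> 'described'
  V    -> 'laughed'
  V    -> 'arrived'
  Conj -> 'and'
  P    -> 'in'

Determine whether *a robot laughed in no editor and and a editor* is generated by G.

A Conj word can never sit immediately before a Conj word in any string this grammar generates, so the substring 'and and' rules out a derivation.

Ungrammatical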